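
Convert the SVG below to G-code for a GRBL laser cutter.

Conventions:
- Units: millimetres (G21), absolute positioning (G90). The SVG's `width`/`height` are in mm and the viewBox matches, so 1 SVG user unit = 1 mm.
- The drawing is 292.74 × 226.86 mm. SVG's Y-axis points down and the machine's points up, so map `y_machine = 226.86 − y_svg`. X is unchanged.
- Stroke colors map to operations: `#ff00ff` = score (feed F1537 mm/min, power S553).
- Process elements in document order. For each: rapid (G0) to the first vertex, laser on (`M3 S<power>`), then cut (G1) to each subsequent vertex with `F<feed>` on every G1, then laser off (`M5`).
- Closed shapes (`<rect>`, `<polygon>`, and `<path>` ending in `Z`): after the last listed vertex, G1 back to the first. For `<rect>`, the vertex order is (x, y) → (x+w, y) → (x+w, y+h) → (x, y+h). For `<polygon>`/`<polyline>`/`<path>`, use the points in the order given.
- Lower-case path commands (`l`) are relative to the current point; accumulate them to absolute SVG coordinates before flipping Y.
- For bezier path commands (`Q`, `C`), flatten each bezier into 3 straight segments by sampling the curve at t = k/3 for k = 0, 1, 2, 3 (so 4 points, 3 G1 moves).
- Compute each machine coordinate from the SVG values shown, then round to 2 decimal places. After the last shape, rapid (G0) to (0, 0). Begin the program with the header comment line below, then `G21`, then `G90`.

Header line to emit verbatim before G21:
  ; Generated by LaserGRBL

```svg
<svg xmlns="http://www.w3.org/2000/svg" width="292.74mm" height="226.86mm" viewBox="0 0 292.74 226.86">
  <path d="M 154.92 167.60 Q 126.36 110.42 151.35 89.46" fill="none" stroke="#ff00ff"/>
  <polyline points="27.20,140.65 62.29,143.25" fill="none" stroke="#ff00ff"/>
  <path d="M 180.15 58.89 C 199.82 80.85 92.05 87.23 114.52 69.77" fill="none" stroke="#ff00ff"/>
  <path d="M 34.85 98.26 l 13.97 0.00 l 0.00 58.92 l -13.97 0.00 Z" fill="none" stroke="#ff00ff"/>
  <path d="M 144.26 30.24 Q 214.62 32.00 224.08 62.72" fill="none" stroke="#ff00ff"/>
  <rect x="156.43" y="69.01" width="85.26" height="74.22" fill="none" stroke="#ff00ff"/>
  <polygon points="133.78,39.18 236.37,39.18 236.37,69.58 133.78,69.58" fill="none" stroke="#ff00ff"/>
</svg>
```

; Generated by LaserGRBL
G21
G90
G0 X154.92 Y59.26
M3 S553
G1 X141.83 Y93.36 F1537
G1 X140.64 Y119.40 F1537
G1 X151.35 Y137.40 F1537
M5
G0 X27.20 Y86.21
M3 S553
G1 X62.29 Y83.61 F1537
M5
G0 X180.15 Y167.97
M3 S553
G1 X166.88 Y151.51 F1537
G1 X125.92 Y147.27 F1537
G1 X114.52 Y157.09 F1537
M5
G0 X34.85 Y128.60
M3 S553
G1 X48.82 Y128.60 F1537
G1 X48.82 Y69.68 F1537
G1 X34.85 Y69.68 F1537
G1 X34.85 Y128.60 F1537
M5
G0 X144.26 Y196.62
M3 S553
G1 X184.40 Y192.23 F1537
G1 X211.01 Y181.40 F1537
G1 X224.08 Y164.14 F1537
M5
G0 X156.43 Y157.85
M3 S553
G1 X241.69 Y157.85 F1537
G1 X241.69 Y83.63 F1537
G1 X156.43 Y83.63 F1537
G1 X156.43 Y157.85 F1537
M5
G0 X133.78 Y187.68
M3 S553
G1 X236.37 Y187.68 F1537
G1 X236.37 Y157.28 F1537
G1 X133.78 Y157.28 F1537
G1 X133.78 Y187.68 F1537
M5
G0 X0.00 Y0.00

viewBox `0 0 292.74 226.86` with mm width/height → 1 unit = 1 mm. Flip: y_m = 226.86 − y_svg.

**Shape 1** — `<path>` quadratic bezier, stroke `#ff00ff` → score (S553, F1537). Control points (SVG): P0=(154.92,167.60), P1=(126.36,110.42), P2=(151.35,89.46); sampled at t=k/3. Machine vertices: (154.92,59.26) → (141.83,93.36) → (140.64,119.40) → (151.35,137.40). Open path.

**Shape 2** — `<polyline>` line segment, stroke `#ff00ff` → score (S553, F1537). Machine vertices: (27.20,86.21) → (62.29,83.61). Open path.

**Shape 3** — `<path>` cubic bezier, stroke `#ff00ff` → score (S553, F1537). Control points (SVG): P0=(180.15,58.89), P1=(199.82,80.85), P2=(92.05,87.23), P3=(114.52,69.77); sampled at t=k/3. Machine vertices: (180.15,167.97) → (166.88,151.51) → (125.92,147.27) → (114.52,157.09). Open path.

**Shape 4** — `<path>` rectangle, stroke `#ff00ff` → score (S553, F1537). Machine vertices: (34.85,128.60) → (48.82,128.60) → (48.82,69.68) → (34.85,69.68) → (34.85,128.60). Closed: final G1 returns to the first vertex.

**Shape 5** — `<path>` quadratic bezier, stroke `#ff00ff` → score (S553, F1537). Control points (SVG): P0=(144.26,30.24), P1=(214.62,32.00), P2=(224.08,62.72); sampled at t=k/3. Machine vertices: (144.26,196.62) → (184.40,192.23) → (211.01,181.40) → (224.08,164.14). Open path.

**Shape 6** — `<rect>` rectangle, stroke `#ff00ff` → score (S553, F1537). Machine vertices: (156.43,157.85) → (241.69,157.85) → (241.69,83.63) → (156.43,83.63) → (156.43,157.85). Closed: final G1 returns to the first vertex.

**Shape 7** — `<polygon>` rectangle, stroke `#ff00ff` → score (S553, F1537). Machine vertices: (133.78,187.68) → (236.37,187.68) → (236.37,157.28) → (133.78,157.28) → (133.78,187.68). Closed: final G1 returns to the first vertex.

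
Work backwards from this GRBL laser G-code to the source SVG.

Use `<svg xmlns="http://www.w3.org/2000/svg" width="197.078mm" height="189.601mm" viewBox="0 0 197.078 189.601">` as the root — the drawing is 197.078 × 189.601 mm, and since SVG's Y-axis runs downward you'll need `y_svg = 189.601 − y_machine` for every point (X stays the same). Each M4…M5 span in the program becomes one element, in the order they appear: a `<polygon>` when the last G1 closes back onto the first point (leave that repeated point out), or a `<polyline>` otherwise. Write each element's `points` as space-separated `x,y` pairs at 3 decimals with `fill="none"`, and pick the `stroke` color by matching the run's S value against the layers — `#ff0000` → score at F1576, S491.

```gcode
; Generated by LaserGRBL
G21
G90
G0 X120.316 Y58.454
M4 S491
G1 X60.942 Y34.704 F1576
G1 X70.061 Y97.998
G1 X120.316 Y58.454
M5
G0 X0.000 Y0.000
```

<svg xmlns="http://www.w3.org/2000/svg" width="197.078mm" height="189.601mm" viewBox="0 0 197.078 189.601">
  <polygon points="120.316,131.147 60.942,154.897 70.061,91.603" fill="none" stroke="#ff0000"/>
</svg>

Each laser-on run becomes one SVG element. Flip Y back into SVG space with y_svg = 189.601 − y_machine. Every run uses S491, so all elements get stroke `#ff0000` (score).

Run 1: The run returns to its start, so emit a `<polygon>` with points (Y-flipped): 120.316,131.147 60.942,154.897 70.061,91.603.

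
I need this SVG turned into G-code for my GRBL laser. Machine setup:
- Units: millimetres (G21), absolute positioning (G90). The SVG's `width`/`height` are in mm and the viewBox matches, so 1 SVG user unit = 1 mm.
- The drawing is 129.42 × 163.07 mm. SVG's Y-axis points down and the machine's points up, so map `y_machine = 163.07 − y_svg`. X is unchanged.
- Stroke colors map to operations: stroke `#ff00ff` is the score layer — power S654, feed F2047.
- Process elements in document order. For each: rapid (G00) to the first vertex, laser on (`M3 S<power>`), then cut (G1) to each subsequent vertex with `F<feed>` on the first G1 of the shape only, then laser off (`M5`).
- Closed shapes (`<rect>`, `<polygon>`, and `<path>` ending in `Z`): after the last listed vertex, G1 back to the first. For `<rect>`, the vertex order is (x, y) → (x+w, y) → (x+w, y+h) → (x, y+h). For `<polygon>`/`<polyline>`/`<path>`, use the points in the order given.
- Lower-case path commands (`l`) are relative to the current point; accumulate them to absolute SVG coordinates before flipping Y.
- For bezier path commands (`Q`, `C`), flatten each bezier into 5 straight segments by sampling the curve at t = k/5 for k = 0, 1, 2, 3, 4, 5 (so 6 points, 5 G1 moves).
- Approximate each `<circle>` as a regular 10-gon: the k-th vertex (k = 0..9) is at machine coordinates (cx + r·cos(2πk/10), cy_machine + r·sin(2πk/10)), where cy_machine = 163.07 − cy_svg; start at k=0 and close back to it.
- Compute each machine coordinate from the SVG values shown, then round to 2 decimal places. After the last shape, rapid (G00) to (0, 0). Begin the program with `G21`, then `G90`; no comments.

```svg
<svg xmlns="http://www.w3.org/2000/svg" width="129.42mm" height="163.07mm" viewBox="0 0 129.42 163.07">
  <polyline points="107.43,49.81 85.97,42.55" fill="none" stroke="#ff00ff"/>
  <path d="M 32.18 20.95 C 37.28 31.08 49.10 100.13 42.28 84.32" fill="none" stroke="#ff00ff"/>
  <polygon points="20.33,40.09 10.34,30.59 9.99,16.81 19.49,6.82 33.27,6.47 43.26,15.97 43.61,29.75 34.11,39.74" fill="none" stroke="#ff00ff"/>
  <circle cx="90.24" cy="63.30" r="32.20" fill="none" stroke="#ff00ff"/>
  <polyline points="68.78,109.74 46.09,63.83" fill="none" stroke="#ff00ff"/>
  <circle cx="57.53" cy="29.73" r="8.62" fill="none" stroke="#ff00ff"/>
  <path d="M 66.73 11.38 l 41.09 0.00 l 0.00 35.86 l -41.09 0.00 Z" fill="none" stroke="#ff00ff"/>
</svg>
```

viewBox `0 0 129.42 163.07` with mm width/height → 1 unit = 1 mm. Flip: y_m = 163.07 − y_svg.

**Shape 1** — `<polyline>` line segment, stroke `#ff00ff` → score (S654, F2047). Machine vertices: (107.43,113.26) → (85.97,120.52). Open path.

**Shape 2** — `<path>` cubic bezier, stroke `#ff00ff` → score (S654, F2047). Control points (SVG): P0=(32.18,20.95), P1=(37.28,31.08), P2=(49.10,100.13), P3=(42.28,84.32); sampled at t=k/5. Machine vertices: (32.18,142.12) → (35.84,130.12) → (39.90,110.88) → (43.14,91.31) → (44.34,78.30) → (42.28,78.75). Open path.

**Shape 3** — `<polygon>` regular polygon, stroke `#ff00ff` → score (S654, F2047). Machine vertices: (20.33,122.98) → (10.34,132.48) → (9.99,146.26) → (19.49,156.25) → (33.27,156.60) → (43.26,147.10) → (43.61,133.32) → (34.11,123.33) → (20.33,122.98). Closed: final G1 returns to the first vertex.

**Shape 4** — `<circle>` circle, stroke `#ff00ff` → score (S654, F2047). Machine vertices: (122.44,99.77) → (116.29,118.70) → (100.19,130.39) → (80.29,130.39) → (64.19,118.70) → (58.04,99.77) → (64.19,80.84) → (80.29,69.15) → (100.19,69.15) → (116.29,80.84) → (122.44,99.77). Closed: final G1 returns to the first vertex.

**Shape 5** — `<polyline>` line segment, stroke `#ff00ff` → score (S654, F2047). Machine vertices: (68.78,53.33) → (46.09,99.24). Open path.

**Shape 6** — `<circle>` circle, stroke `#ff00ff` → score (S654, F2047). Machine vertices: (66.15,133.34) → (64.50,138.41) → (60.19,141.54) → (54.87,141.54) → (50.56,138.41) → (48.91,133.34) → (50.56,128.27) → (54.87,125.14) → (60.19,125.14) → (64.50,128.27) → (66.15,133.34). Closed: final G1 returns to the first vertex.

**Shape 7** — `<path>` rectangle, stroke `#ff00ff` → score (S654, F2047). Machine vertices: (66.73,151.69) → (107.82,151.69) → (107.82,115.83) → (66.73,115.83) → (66.73,151.69). Closed: final G1 returns to the first vertex.

G21
G90
G00 X107.43 Y113.26
M3 S654
G1 X85.97 Y120.52 F2047
M5
G00 X32.18 Y142.12
M3 S654
G1 X35.84 Y130.12 F2047
G1 X39.90 Y110.88
G1 X43.14 Y91.31
G1 X44.34 Y78.30
G1 X42.28 Y78.75
M5
G00 X20.33 Y122.98
M3 S654
G1 X10.34 Y132.48 F2047
G1 X9.99 Y146.26
G1 X19.49 Y156.25
G1 X33.27 Y156.60
G1 X43.26 Y147.10
G1 X43.61 Y133.32
G1 X34.11 Y123.33
G1 X20.33 Y122.98
M5
G00 X122.44 Y99.77
M3 S654
G1 X116.29 Y118.70 F2047
G1 X100.19 Y130.39
G1 X80.29 Y130.39
G1 X64.19 Y118.70
G1 X58.04 Y99.77
G1 X64.19 Y80.84
G1 X80.29 Y69.15
G1 X100.19 Y69.15
G1 X116.29 Y80.84
G1 X122.44 Y99.77
M5
G00 X68.78 Y53.33
M3 S654
G1 X46.09 Y99.24 F2047
M5
G00 X66.15 Y133.34
M3 S654
G1 X64.50 Y138.41 F2047
G1 X60.19 Y141.54
G1 X54.87 Y141.54
G1 X50.56 Y138.41
G1 X48.91 Y133.34
G1 X50.56 Y128.27
G1 X54.87 Y125.14
G1 X60.19 Y125.14
G1 X64.50 Y128.27
G1 X66.15 Y133.34
M5
G00 X66.73 Y151.69
M3 S654
G1 X107.82 Y151.69 F2047
G1 X107.82 Y115.83
G1 X66.73 Y115.83
G1 X66.73 Y151.69
M5
G00 X0.00 Y0.00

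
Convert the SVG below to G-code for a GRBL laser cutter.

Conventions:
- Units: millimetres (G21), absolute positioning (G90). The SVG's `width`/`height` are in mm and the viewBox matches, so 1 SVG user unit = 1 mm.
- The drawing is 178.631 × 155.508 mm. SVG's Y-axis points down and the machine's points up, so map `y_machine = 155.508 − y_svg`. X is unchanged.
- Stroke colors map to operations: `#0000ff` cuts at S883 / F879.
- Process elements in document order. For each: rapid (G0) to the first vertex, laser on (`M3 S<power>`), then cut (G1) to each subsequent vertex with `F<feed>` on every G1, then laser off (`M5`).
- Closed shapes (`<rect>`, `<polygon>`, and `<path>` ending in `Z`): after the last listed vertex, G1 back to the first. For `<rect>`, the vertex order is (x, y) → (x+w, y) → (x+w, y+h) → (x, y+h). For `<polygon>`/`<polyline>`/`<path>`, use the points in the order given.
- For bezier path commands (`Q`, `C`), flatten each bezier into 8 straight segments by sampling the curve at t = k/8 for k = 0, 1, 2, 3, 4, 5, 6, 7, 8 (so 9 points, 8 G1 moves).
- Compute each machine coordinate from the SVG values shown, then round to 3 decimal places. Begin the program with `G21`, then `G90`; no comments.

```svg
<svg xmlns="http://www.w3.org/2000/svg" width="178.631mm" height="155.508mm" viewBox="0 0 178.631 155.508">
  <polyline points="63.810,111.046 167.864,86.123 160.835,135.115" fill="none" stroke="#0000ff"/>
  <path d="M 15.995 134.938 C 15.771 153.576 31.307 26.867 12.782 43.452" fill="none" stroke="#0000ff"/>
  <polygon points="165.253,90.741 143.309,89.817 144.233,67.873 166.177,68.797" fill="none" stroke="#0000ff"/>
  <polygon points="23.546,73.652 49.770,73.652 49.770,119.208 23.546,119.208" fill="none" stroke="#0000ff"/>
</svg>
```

G21
G90
G0 X63.810 Y44.462
M3 S883
G1 X167.864 Y69.385 F879
G1 X160.835 Y20.393 F879
M5
G0 X15.995 Y20.570
M3 S883
G1 X16.552 Y19.830 F879
G1 X18.004 Y29.334 F879
G1 X19.764 Y45.699 F879
G1 X21.251 Y65.543 F879
G1 X21.880 Y85.483 F879
G1 X21.068 Y102.137 F879
G1 X18.230 Y112.122 F879
G1 X12.782 Y112.056 F879
M5
G0 X165.253 Y64.767
M3 S883
G1 X143.309 Y65.691 F879
G1 X144.233 Y87.635 F879
G1 X166.177 Y86.711 F879
G1 X165.253 Y64.767 F879
M5
G0 X23.546 Y81.856
M3 S883
G1 X49.770 Y81.856 F879
G1 X49.770 Y36.300 F879
G1 X23.546 Y36.300 F879
G1 X23.546 Y81.856 F879
M5

viewBox `0 0 178.631 155.508` with mm width/height → 1 unit = 1 mm. Flip: y_m = 155.508 − y_svg.

**Shape 1** — `<polyline>` open polyline, stroke `#0000ff` → cut (S883, F879). Machine vertices: (63.810,44.462) → (167.864,69.385) → (160.835,20.393). Open path.

**Shape 2** — `<path>` cubic bezier, stroke `#0000ff` → cut (S883, F879). Control points (SVG): P0=(15.995,134.938), P1=(15.771,153.576), P2=(31.307,26.867), P3=(12.782,43.452); sampled at t=k/8. Machine vertices: (15.995,20.570) → (16.552,19.830) → (18.004,29.334) → (19.764,45.699) → (21.251,65.543) → (21.880,85.483) → (21.068,102.137) → (18.230,112.122) → (12.782,112.056). Open path.

**Shape 3** — `<polygon>` regular polygon, stroke `#0000ff` → cut (S883, F879). Machine vertices: (165.253,64.767) → (143.309,65.691) → (144.233,87.635) → (166.177,86.711) → (165.253,64.767). Closed: final G1 returns to the first vertex.

**Shape 4** — `<polygon>` rectangle, stroke `#0000ff` → cut (S883, F879). Machine vertices: (23.546,81.856) → (49.770,81.856) → (49.770,36.300) → (23.546,36.300) → (23.546,81.856). Closed: final G1 returns to the first vertex.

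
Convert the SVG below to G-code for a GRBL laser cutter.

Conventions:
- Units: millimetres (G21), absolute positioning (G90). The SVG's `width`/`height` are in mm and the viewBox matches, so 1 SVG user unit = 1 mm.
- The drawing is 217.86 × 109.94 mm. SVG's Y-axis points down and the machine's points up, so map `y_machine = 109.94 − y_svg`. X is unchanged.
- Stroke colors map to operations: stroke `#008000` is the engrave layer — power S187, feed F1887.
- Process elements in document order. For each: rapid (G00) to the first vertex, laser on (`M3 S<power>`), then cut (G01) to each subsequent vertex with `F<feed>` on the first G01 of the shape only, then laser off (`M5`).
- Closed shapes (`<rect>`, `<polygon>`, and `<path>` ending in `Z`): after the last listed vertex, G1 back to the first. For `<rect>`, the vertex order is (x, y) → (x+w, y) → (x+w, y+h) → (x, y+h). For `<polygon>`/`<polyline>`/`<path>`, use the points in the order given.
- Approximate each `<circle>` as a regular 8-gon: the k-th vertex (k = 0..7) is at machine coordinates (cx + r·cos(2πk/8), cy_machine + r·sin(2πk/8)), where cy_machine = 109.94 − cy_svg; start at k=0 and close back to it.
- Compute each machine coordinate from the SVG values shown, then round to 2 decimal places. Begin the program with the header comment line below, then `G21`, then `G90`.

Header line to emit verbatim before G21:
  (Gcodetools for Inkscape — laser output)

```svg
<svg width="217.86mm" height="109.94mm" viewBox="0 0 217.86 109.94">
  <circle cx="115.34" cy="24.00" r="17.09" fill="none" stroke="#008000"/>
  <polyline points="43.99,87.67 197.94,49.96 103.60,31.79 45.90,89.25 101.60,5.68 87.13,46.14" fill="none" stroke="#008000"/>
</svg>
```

(Gcodetools for Inkscape — laser output)
G21
G90
G00 X132.43 Y85.94
M3 S187
G01 X127.42 Y98.02 F1887
G01 X115.34 Y103.03
G01 X103.26 Y98.02
G01 X98.25 Y85.94
G01 X103.26 Y73.86
G01 X115.34 Y68.85
G01 X127.42 Y73.86
G01 X132.43 Y85.94
M5
G00 X43.99 Y22.27
M3 S187
G01 X197.94 Y59.98 F1887
G01 X103.60 Y78.15
G01 X45.90 Y20.69
G01 X101.60 Y104.26
G01 X87.13 Y63.80
M5

Since the viewBox matches the mm dimensions, user units are millimetres directly. The only transform is the Y-flip y_m = 109.94 − y_svg.

Shape 1 is a circle drawn with `<circle>`. Its stroke #008000 means engrave at S187, F1887. After flipping Y the toolpath is (132.43,85.94) → (127.42,98.02) → (115.34,103.03) → (103.26,98.02) → (98.25,85.94) → (103.26,73.86) → (115.34,68.85) → (127.42,73.86) → (132.43,85.94), returning to the start.

Shape 2 is a open polyline drawn with `<polyline>`. Its stroke #008000 means engrave at S187, F1887. After flipping Y the toolpath is (43.99,22.27) → (197.94,59.98) → (103.60,78.15) → (45.90,20.69) → (101.60,104.26) → (87.13,63.80).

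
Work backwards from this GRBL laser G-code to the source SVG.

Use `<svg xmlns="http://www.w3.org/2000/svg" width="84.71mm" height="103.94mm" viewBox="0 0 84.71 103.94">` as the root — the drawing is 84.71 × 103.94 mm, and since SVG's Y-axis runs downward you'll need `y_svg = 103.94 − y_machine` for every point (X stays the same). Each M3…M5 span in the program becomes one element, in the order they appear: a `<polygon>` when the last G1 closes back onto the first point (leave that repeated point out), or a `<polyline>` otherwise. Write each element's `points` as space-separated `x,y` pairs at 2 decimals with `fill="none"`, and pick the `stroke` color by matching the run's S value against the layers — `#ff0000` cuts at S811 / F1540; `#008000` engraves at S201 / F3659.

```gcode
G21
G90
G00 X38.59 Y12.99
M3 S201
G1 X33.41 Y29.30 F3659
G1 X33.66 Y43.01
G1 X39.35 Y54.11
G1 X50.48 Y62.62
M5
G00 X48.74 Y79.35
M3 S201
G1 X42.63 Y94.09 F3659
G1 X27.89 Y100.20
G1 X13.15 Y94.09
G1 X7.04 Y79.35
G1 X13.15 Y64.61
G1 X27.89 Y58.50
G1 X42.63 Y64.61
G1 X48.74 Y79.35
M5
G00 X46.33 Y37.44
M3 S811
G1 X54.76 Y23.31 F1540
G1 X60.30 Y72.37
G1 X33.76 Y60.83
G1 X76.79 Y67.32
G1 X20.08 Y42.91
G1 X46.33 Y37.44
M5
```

<svg xmlns="http://www.w3.org/2000/svg" width="84.71mm" height="103.94mm" viewBox="0 0 84.71 103.94">
  <polyline points="38.59,90.95 33.41,74.64 33.66,60.93 39.35,49.83 50.48,41.32" fill="none" stroke="#008000"/>
  <polygon points="48.74,24.59 42.63,9.85 27.89,3.74 13.15,9.85 7.04,24.59 13.15,39.33 27.89,45.44 42.63,39.33" fill="none" stroke="#008000"/>
  <polygon points="46.33,66.50 54.76,80.63 60.30,31.57 33.76,43.11 76.79,36.62 20.08,61.03" fill="none" stroke="#ff0000"/>
</svg>

Each laser-on run becomes one SVG element. Flip Y back into SVG space with y_svg = 103.94 − y_machine.

Run 1: power S201 maps to stroke `#008000` (engrave). The run is open, so emit a `<polyline>` with points (Y-flipped): 38.59,90.95 33.41,74.64 33.66,60.93 39.35,49.83 50.48,41.32.

Run 2: power S201 maps to stroke `#008000` (engrave). The run returns to its start, so emit a `<polygon>` with points (Y-flipped): 48.74,24.59 42.63,9.85 27.89,3.74 13.15,9.85 7.04,24.59 13.15,39.33 27.89,45.44 42.63,39.33.

Run 3: power S811 maps to stroke `#ff0000` (cut). The run returns to its start, so emit a `<polygon>` with points (Y-flipped): 46.33,66.50 54.76,80.63 60.30,31.57 33.76,43.11 76.79,36.62 20.08,61.03.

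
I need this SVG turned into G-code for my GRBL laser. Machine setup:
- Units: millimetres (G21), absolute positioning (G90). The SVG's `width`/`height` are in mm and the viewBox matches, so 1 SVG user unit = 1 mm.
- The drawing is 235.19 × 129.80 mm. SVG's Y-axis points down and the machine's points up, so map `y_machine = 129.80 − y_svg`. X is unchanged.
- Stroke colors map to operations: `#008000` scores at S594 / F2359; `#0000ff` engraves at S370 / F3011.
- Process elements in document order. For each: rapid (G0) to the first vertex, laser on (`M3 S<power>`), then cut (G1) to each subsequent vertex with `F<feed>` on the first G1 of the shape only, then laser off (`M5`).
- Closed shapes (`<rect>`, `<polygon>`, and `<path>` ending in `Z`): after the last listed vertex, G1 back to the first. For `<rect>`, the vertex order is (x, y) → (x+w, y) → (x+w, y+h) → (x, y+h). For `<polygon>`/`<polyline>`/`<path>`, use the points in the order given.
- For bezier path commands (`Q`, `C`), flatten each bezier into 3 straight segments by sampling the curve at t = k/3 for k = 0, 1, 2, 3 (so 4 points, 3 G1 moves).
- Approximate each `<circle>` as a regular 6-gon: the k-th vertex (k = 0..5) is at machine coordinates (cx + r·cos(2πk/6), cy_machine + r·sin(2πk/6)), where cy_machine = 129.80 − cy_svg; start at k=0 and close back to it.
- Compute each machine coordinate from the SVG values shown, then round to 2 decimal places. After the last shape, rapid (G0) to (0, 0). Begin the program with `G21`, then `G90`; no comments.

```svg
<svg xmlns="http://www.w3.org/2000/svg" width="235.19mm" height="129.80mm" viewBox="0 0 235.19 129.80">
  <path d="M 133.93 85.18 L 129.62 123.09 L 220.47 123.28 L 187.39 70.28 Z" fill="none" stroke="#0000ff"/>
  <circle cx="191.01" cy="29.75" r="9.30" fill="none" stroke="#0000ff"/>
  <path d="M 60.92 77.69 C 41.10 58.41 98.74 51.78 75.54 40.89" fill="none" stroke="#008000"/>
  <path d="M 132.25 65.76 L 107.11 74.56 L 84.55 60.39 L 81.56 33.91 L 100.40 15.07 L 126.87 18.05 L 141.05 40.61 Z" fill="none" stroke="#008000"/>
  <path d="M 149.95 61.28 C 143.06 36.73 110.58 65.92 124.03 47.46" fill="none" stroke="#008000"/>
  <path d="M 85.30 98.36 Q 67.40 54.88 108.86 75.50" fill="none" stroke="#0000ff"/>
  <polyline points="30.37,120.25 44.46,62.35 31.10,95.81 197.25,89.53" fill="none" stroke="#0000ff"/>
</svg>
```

G21
G90
G0 X133.93 Y44.62
M3 S370
G1 X129.62 Y6.71 F3011
G1 X220.47 Y6.52
G1 X187.39 Y59.52
G1 X133.93 Y44.62
M5
G0 X200.31 Y100.05
M3 S370
G1 X195.66 Y108.10 F3011
G1 X186.36 Y108.10
G1 X181.71 Y100.05
G1 X186.36 Y92.00
G1 X195.66 Y92.00
G1 X200.31 Y100.05
M5
G0 X60.92 Y52.11
M3 S594
G1 X61.06 Y67.80 F2359
G1 X77.66 Y78.81
G1 X75.54 Y88.91
M5
G0 X132.25 Y64.04
M3 S594
G1 X107.11 Y55.24 F2359
G1 X84.55 Y69.41
G1 X81.56 Y95.89
G1 X100.40 Y114.73
G1 X126.87 Y111.75
G1 X141.05 Y89.19
G1 X132.25 Y64.04
M5
G0 X149.95 Y68.52
M3 S594
G1 X137.18 Y78.91 F2359
G1 X123.24 Y76.01
G1 X124.03 Y82.34
M5
G0 X85.30 Y31.44
M3 S370
G1 X79.96 Y53.30 F3011
G1 X87.82 Y60.92
G1 X108.86 Y54.30
M5
G0 X30.37 Y9.55
M3 S370
G1 X44.46 Y67.45 F3011
G1 X31.10 Y33.99
G1 X197.25 Y40.27
M5
G0 X0.00 Y0.00

1 u = 1 mm; y_m = 129.80 − y.

[1] `<path>` closed polygon, #0000ff→engrave S370 F3011: (133.93,44.62) → (129.62,6.71) → (220.47,6.52) → (187.39,59.52) → (133.93,44.62) (closed)

[2] `<circle>` circle, #0000ff→engrave S370 F3011: (200.31,100.05) → (195.66,108.10) → (186.36,108.10) → (181.71,100.05) → (186.36,92.00) → (195.66,92.00) → (200.31,100.05) (closed)

[3] `<path>` cubic bezier, #008000→score S594 F2359: (60.92,52.11) → (61.06,67.80) → (77.66,78.81) → (75.54,88.91)

[4] `<path>` regular polygon, #008000→score S594 F2359: (132.25,64.04) → (107.11,55.24) → (84.55,69.41) → (81.56,95.89) → (100.40,114.73) → (126.87,111.75) → (141.05,89.19) → (132.25,64.04) (closed)

[5] `<path>` cubic bezier, #008000→score S594 F2359: (149.95,68.52) → (137.18,78.91) → (123.24,76.01) → (124.03,82.34)

[6] `<path>` quadratic bezier, #0000ff→engrave S370 F3011: (85.30,31.44) → (79.96,53.30) → (87.82,60.92) → (108.86,54.30)

[7] `<polyline>` open polyline, #0000ff→engrave S370 F3011: (30.37,9.55) → (44.46,67.45) → (31.10,33.99) → (197.25,40.27)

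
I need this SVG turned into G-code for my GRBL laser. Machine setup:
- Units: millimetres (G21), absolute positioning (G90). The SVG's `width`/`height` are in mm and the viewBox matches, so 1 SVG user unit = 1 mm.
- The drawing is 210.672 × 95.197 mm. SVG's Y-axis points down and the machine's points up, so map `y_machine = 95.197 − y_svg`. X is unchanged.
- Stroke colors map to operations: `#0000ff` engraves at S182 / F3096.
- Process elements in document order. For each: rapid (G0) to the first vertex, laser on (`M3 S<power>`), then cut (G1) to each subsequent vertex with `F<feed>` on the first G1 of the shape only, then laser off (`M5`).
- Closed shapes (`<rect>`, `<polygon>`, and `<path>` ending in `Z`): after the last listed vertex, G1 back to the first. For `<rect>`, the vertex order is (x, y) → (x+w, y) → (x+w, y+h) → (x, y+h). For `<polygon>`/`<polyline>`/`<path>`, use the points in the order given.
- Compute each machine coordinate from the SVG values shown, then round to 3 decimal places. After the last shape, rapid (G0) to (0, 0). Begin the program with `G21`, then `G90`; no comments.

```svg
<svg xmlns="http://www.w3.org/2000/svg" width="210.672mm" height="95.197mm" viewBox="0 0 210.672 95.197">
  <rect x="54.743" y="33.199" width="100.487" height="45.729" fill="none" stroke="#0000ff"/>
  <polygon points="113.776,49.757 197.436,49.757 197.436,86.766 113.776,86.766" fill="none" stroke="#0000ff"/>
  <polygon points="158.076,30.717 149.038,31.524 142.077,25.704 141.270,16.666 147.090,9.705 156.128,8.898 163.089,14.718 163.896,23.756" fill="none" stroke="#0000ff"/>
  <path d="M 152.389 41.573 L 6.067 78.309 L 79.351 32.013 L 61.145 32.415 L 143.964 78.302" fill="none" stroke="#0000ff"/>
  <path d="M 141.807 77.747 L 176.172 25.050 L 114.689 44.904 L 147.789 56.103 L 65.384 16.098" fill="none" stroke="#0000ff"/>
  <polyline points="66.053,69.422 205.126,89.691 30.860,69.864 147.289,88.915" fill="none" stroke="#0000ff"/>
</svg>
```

G21
G90
G0 X54.743 Y61.998
M3 S182
G1 X155.230 Y61.998 F3096
G1 X155.230 Y16.269
G1 X54.743 Y16.269
G1 X54.743 Y61.998
M5
G0 X113.776 Y45.440
M3 S182
G1 X197.436 Y45.440 F3096
G1 X197.436 Y8.431
G1 X113.776 Y8.431
G1 X113.776 Y45.440
M5
G0 X158.076 Y64.480
M3 S182
G1 X149.038 Y63.673 F3096
G1 X142.077 Y69.493
G1 X141.270 Y78.531
G1 X147.090 Y85.492
G1 X156.128 Y86.299
G1 X163.089 Y80.479
G1 X163.896 Y71.441
G1 X158.076 Y64.480
M5
G0 X152.389 Y53.624
M3 S182
G1 X6.067 Y16.888 F3096
G1 X79.351 Y63.184
G1 X61.145 Y62.782
G1 X143.964 Y16.895
M5
G0 X141.807 Y17.450
M3 S182
G1 X176.172 Y70.147 F3096
G1 X114.689 Y50.293
G1 X147.789 Y39.094
G1 X65.384 Y79.099
M5
G0 X66.053 Y25.775
M3 S182
G1 X205.126 Y5.506 F3096
G1 X30.860 Y25.333
G1 X147.289 Y6.282
M5
G0 X0.000 Y0.000

Since the viewBox matches the mm dimensions, user units are millimetres directly. The only transform is the Y-flip y_m = 95.197 − y_svg.

Shape 1 is a rectangle drawn with `<rect>`. Its stroke #0000ff means engrave at S182, F3096. After flipping Y the toolpath is (54.743,61.998) → (155.230,61.998) → (155.230,16.269) → (54.743,16.269) → (54.743,61.998), returning to the start.

Shape 2 is a rectangle drawn with `<polygon>`. Its stroke #0000ff means engrave at S182, F3096. After flipping Y the toolpath is (113.776,45.440) → (197.436,45.440) → (197.436,8.431) → (113.776,8.431) → (113.776,45.440), returning to the start.

Shape 3 is a regular polygon drawn with `<polygon>`. Its stroke #0000ff means engrave at S182, F3096. After flipping Y the toolpath is (158.076,64.480) → (149.038,63.673) → (142.077,69.493) → (141.270,78.531) → (147.090,85.492) → (156.128,86.299) → (163.089,80.479) → (163.896,71.441) → (158.076,64.480), returning to the start.

Shape 4 is a open polyline drawn with `<path>`. Its stroke #0000ff means engrave at S182, F3096. After flipping Y the toolpath is (152.389,53.624) → (6.067,16.888) → (79.351,63.184) → (61.145,62.782) → (143.964,16.895).

Shape 5 is a open polyline drawn with `<path>`. Its stroke #0000ff means engrave at S182, F3096. After flipping Y the toolpath is (141.807,17.450) → (176.172,70.147) → (114.689,50.293) → (147.789,39.094) → (65.384,79.099).

Shape 6 is a open polyline drawn with `<polyline>`. Its stroke #0000ff means engrave at S182, F3096. After flipping Y the toolpath is (66.053,25.775) → (205.126,5.506) → (30.860,25.333) → (147.289,6.282).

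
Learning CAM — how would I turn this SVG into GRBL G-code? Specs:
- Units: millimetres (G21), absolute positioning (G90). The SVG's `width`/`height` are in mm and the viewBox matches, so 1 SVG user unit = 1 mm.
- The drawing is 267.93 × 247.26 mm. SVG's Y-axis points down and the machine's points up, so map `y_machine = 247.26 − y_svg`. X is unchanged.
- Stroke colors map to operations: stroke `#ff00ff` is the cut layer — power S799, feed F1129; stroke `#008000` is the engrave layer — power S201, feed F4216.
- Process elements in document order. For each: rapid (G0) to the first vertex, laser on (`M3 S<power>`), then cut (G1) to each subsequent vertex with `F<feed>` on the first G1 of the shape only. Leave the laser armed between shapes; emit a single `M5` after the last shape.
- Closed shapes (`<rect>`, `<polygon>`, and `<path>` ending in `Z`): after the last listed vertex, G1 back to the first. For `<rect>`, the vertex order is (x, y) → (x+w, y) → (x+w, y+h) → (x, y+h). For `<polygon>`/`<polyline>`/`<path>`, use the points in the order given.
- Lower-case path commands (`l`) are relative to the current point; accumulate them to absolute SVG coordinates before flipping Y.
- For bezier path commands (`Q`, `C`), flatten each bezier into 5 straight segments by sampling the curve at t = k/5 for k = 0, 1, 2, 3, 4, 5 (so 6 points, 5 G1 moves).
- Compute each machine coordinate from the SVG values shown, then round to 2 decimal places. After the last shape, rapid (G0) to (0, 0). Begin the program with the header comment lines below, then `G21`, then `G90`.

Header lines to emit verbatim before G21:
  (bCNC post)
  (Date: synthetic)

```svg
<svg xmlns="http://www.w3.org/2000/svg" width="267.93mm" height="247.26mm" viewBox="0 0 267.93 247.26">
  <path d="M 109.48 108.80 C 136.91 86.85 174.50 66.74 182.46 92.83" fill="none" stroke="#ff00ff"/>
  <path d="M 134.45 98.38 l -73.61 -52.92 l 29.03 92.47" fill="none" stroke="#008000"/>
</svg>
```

(bCNC post)
(Date: synthetic)
G21
G90
G0 X109.48 Y138.46
M3 S799
G1 X126.84 Y151.05 F1129
G1 X144.73 Y161.08
G1 X161.23 Y166.40
G1 X174.45 Y164.89
G1 X182.46 Y154.43
G0 X134.45 Y148.88
M3 S201
G1 X60.84 Y201.80 F4216
G1 X89.87 Y109.33
M5
G0 X0.00 Y0.00

1 u = 1 mm; y_m = 247.26 − y.

[1] `<path>` cubic bezier, #ff00ff→cut S799 F1129: (109.48,138.46) → (126.84,151.05) → (144.73,161.08) → (161.23,166.40) → (174.45,164.89) → (182.46,154.43)

[2] `<path>` open polyline, #008000→engrave S201 F4216: (134.45,148.88) → (60.84,201.80) → (89.87,109.33)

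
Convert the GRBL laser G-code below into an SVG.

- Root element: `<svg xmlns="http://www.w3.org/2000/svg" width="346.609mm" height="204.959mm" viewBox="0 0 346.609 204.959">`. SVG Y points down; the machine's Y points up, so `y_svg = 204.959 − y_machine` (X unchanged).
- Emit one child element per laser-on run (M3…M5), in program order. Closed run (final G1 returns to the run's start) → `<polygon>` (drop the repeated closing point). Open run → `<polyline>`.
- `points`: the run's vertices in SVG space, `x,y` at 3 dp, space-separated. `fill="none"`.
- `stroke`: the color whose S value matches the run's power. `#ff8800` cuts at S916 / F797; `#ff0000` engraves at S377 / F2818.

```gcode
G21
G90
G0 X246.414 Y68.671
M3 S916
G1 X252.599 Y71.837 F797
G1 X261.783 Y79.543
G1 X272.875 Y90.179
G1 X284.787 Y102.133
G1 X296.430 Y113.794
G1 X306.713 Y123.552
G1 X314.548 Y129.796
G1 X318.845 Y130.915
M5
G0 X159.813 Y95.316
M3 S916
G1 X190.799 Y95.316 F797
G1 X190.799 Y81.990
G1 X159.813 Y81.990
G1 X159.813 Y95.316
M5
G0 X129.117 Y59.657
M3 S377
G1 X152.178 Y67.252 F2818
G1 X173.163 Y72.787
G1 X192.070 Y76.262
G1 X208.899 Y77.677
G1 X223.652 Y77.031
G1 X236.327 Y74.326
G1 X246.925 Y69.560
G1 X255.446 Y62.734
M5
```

<svg xmlns="http://www.w3.org/2000/svg" width="346.609mm" height="204.959mm" viewBox="0 0 346.609 204.959">
  <polyline points="246.414,136.288 252.599,133.122 261.783,125.416 272.875,114.780 284.787,102.826 296.430,91.165 306.713,81.407 314.548,75.163 318.845,74.044" fill="none" stroke="#ff8800"/>
  <polygon points="159.813,109.643 190.799,109.643 190.799,122.969 159.813,122.969" fill="none" stroke="#ff8800"/>
  <polyline points="129.117,145.302 152.178,137.707 173.163,132.172 192.070,128.697 208.899,127.282 223.652,127.928 236.327,130.633 246.925,135.399 255.446,142.225" fill="none" stroke="#ff0000"/>
</svg>

Each laser-on run becomes one SVG element. Flip Y back into SVG space with y_svg = 204.959 − y_machine.

Run 1: S916 ⇒ cut layer `#ff8800`. The run is open, so emit a `<polyline>` with points (Y-flipped): 246.414,136.288 252.599,133.122 261.783,125.416 272.875,114.780 284.787,102.826 296.430,91.165 306.713,81.407 314.548,75.163 318.845,74.044.

Run 2: the run's S916 means `#ff8800` (cut). The run returns to its start, so emit a `<polygon>` with points (Y-flipped): 159.813,109.643 190.799,109.643 190.799,122.969 159.813,122.969.

Run 3: power S377 maps to stroke `#ff0000` (engrave). The run is open, so emit a `<polyline>` with points (Y-flipped): 129.117,145.302 152.178,137.707 173.163,132.172 192.070,128.697 208.899,127.282 223.652,127.928 236.327,130.633 246.925,135.399 255.446,142.225.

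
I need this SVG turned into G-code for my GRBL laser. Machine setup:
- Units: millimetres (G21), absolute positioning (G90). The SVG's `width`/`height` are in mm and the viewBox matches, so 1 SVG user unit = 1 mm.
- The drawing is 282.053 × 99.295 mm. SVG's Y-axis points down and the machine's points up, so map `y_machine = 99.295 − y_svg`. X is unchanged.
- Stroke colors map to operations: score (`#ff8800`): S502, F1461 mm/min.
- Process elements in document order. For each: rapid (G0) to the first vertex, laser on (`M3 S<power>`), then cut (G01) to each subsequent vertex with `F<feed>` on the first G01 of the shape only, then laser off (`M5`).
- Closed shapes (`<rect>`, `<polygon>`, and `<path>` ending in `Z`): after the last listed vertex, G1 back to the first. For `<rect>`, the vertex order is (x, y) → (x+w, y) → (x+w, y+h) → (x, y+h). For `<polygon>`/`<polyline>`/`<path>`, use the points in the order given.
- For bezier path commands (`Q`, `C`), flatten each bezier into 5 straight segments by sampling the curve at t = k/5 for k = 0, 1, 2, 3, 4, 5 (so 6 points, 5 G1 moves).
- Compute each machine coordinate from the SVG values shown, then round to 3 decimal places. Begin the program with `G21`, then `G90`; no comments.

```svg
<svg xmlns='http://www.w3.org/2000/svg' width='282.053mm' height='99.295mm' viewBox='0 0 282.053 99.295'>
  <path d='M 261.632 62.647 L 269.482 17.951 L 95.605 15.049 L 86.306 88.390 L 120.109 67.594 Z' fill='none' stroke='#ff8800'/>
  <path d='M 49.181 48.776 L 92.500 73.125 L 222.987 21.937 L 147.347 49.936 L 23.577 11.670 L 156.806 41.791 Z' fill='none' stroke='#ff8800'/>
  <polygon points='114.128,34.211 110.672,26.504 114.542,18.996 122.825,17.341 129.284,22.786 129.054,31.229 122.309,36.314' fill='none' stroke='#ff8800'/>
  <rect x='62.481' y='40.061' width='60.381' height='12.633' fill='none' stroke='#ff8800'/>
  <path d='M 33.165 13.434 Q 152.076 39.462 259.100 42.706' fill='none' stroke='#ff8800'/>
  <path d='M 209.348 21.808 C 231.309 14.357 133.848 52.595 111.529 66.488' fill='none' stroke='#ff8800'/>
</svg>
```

1 u = 1 mm; y_m = 99.295 − y.

[1] `<path>` closed polygon, #ff8800→score S502 F1461: (261.632,36.648) → (269.482,81.344) → (95.605,84.246) → (86.306,10.905) → (120.109,31.701) → (261.632,36.648) (closed)

[2] `<path>` closed polygon, #ff8800→score S502 F1461: (49.181,50.519) → (92.500,26.170) → (222.987,77.358) → (147.347,49.359) → (23.577,87.625) → (156.806,57.504) → (49.181,50.519) (closed)

[3] `<polygon>` regular polygon, #ff8800→score S502 F1461: (114.128,65.084) → (110.672,72.791) → (114.542,80.299) → (122.825,81.954) → (129.284,76.509) → (129.054,68.066) → (122.309,62.981) → (114.128,65.084) (closed)

[4] `<rect>` rectangle, #ff8800→score S502 F1461: (62.481,59.234) → (122.862,59.234) → (122.862,46.601) → (62.481,46.601) → (62.481,59.234) (closed)

[5] `<path>` quadratic bezier, #ff8800→score S502 F1461: (33.165,85.861) → (80.254,76.361) → (126.392,68.684) → (171.579,62.830) → (215.815,58.798) → (259.100,56.589)

[6] `<path>` cubic bezier, #ff8800→score S502 F1461: (209.348,77.487) → (209.750,77.035) → (190.831,68.980) → (161.928,56.682) → (132.381,43.504) → (111.529,32.807)

G21
G90
G0 X261.632 Y36.648
M3 S502
G01 X269.482 Y81.344 F1461
G01 X95.605 Y84.246
G01 X86.306 Y10.905
G01 X120.109 Y31.701
G01 X261.632 Y36.648
M5
G0 X49.181 Y50.519
M3 S502
G01 X92.500 Y26.170 F1461
G01 X222.987 Y77.358
G01 X147.347 Y49.359
G01 X23.577 Y87.625
G01 X156.806 Y57.504
G01 X49.181 Y50.519
M5
G0 X114.128 Y65.084
M3 S502
G01 X110.672 Y72.791 F1461
G01 X114.542 Y80.299
G01 X122.825 Y81.954
G01 X129.284 Y76.509
G01 X129.054 Y68.066
G01 X122.309 Y62.981
G01 X114.128 Y65.084
M5
G0 X62.481 Y59.234
M3 S502
G01 X122.862 Y59.234 F1461
G01 X122.862 Y46.601
G01 X62.481 Y46.601
G01 X62.481 Y59.234
M5
G0 X33.165 Y85.861
M3 S502
G01 X80.254 Y76.361 F1461
G01 X126.392 Y68.684
G01 X171.579 Y62.830
G01 X215.815 Y58.798
G01 X259.100 Y56.589
M5
G0 X209.348 Y77.487
M3 S502
G01 X209.750 Y77.035 F1461
G01 X190.831 Y68.980
G01 X161.928 Y56.682
G01 X132.381 Y43.504
G01 X111.529 Y32.807
M5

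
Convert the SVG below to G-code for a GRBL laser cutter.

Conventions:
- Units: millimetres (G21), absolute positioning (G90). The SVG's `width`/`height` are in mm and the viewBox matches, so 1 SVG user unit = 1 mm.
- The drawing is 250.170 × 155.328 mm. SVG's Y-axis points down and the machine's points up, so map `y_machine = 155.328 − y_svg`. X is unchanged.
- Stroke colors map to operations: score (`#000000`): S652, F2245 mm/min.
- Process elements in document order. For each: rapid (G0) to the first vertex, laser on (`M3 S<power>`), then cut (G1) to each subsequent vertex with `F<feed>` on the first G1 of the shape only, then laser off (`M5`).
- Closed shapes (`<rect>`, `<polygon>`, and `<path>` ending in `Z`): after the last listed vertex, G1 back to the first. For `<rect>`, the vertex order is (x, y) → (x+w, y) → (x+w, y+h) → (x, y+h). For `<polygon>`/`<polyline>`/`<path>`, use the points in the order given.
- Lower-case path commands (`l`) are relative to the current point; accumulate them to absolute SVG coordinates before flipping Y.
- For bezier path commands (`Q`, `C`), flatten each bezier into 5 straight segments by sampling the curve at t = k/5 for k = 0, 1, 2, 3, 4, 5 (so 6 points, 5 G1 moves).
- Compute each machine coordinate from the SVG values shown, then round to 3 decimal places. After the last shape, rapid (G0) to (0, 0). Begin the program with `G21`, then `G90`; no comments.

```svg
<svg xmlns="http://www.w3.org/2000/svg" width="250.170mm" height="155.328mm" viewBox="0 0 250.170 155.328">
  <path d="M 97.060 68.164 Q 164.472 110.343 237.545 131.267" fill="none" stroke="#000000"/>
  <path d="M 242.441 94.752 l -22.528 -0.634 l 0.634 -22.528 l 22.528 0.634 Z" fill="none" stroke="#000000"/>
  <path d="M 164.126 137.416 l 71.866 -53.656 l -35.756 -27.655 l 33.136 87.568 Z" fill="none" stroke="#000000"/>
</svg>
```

G21
G90
G0 X97.060 Y87.164
M3 S652
G1 X124.251 Y71.143 F2245
G1 X151.895 Y56.822
G1 X179.992 Y44.201
G1 X208.542 Y33.281
G1 X237.545 Y24.061
M5
G0 X242.441 Y60.576
M3 S652
G1 X219.913 Y61.210 F2245
G1 X220.547 Y83.738
G1 X243.075 Y83.104
G1 X242.441 Y60.576
M5
G0 X164.126 Y17.912
M3 S652
G1 X235.992 Y71.568 F2245
G1 X200.236 Y99.223
G1 X233.372 Y11.655
G1 X164.126 Y17.912
M5
G0 X0.000 Y0.000

viewBox `0 0 250.170 155.328` with mm width/height → 1 unit = 1 mm. Flip: y_m = 155.328 − y_svg.

**Shape 1** — `<path>` quadratic bezier, stroke `#000000` → score (S652, F2245). Control points (SVG): P0=(97.060,68.164), P1=(164.472,110.343), P2=(237.545,131.267); sampled at t=k/5. Machine vertices: (97.060,87.164) → (124.251,71.143) → (151.895,56.822) → (179.992,44.201) → (208.542,33.281) → (237.545,24.061). Open path.

**Shape 2** — `<path>` regular polygon, stroke `#000000` → score (S652, F2245). Machine vertices: (242.441,60.576) → (219.913,61.210) → (220.547,83.738) → (243.075,83.104) → (242.441,60.576). Closed: final G1 returns to the first vertex.

**Shape 3** — `<path>` closed polygon, stroke `#000000` → score (S652, F2245). Machine vertices: (164.126,17.912) → (235.992,71.568) → (200.236,99.223) → (233.372,11.655) → (164.126,17.912). Closed: final G1 returns to the first vertex.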